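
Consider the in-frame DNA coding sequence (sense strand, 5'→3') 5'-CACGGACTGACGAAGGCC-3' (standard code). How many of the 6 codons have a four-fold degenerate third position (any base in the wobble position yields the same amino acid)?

4

Codon 1 CAC (His): third position 2-fold.
Codon 2 GGA (Gly): third position 4-fold.
Codon 3 CTG (Leu): third position 4-fold.
Codon 4 ACG (Thr): third position 4-fold.
Codon 5 AAG (Lys): third position 2-fold.
Codon 6 GCC (Ala): third position 4-fold.
Four-fold degenerate third positions: 4.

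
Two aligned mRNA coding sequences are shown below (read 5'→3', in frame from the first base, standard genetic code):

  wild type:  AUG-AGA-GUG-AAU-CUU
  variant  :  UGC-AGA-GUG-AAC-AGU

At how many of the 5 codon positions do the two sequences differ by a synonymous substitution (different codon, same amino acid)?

1

Codon 1: AUG Met / UGC Cys — nonsynonymous.
Codon 2: AGA Arg / AGA Arg — identical.
Codon 3: GUG Val / GUG Val — identical.
Codon 4: AAU Asn / AAC Asn — synonymous.
Codon 5: CUU Leu / AGU Ser — nonsynonymous.
Synonymous differences: 1.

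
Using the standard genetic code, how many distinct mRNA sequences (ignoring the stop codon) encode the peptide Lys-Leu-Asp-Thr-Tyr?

Lys: 2 codons.
Leu: 6 codons.
Asp: 2 codons.
Thr: 4 codons.
Tyr: 2 codons.
2 × 6 × 2 × 4 × 2 = 192.

192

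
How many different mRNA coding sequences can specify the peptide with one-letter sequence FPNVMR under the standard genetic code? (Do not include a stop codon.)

384

Phe: 2 codons.
Pro: 4 codons.
Asn: 2 codons.
Val: 4 codons.
Met: 1 codon.
Arg: 6 codons.
2 × 4 × 2 × 4 × 1 × 6 = 384.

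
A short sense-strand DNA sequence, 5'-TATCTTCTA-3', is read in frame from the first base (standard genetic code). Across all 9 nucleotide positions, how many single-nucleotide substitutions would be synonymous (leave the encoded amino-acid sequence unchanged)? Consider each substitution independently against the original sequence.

Codon 1 (TAT, Tyr): 1 synonymous substitution.
Codon 2 (CTT, Leu): 3 synonymous substitutions.
Codon 3 (CTA, Leu): 4 synonymous substitutions.
Total: 1 + 3 + 4 = 8.

8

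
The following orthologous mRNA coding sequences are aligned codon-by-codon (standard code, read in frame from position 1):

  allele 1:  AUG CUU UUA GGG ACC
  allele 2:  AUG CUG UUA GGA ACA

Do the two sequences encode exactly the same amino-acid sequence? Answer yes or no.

Codon 1: AUG Met / AUG Met — identical.
Codon 2: CUU Leu / CUG Leu — synonymous.
Codon 3: UUA Leu / UUA Leu — identical.
Codon 4: GGG Gly / GGA Gly — synonymous.
Codon 5: ACC Thr / ACA Thr — synonymous.
Nonsynonymous differences: 0 → same protein.

yes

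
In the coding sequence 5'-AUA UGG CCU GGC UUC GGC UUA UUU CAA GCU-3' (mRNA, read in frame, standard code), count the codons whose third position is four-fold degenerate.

4

Codon 1 AUA (Ile): third position 3-fold.
Codon 2 UGG (Trp): third position 1-fold.
Codon 3 CCU (Pro): third position 4-fold.
Codon 4 GGC (Gly): third position 4-fold.
Codon 5 UUC (Phe): third position 2-fold.
Codon 6 GGC (Gly): third position 4-fold.
Codon 7 UUA (Leu): third position 2-fold.
Codon 8 UUU (Phe): third position 2-fold.
Codon 9 CAA (Gln): third position 2-fold.
Codon 10 GCU (Ala): third position 4-fold.
Four-fold degenerate third positions: 4.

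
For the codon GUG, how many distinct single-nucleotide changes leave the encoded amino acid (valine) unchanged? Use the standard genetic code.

3

Position 1: none → 0 synonymous.
Position 2: none → 0 synonymous.
Position 3: GUU, GUC, GUA → 3 synonymous.
Total: 0 + 0 + 3 = 3.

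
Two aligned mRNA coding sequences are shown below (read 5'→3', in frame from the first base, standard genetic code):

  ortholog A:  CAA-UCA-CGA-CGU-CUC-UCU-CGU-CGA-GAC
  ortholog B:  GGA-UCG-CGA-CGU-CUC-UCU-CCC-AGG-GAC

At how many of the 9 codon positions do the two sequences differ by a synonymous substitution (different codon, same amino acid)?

Codon 1: CAA Gln / GGA Gly — nonsynonymous.
Codon 2: UCA Ser / UCG Ser — synonymous.
Codon 3: CGA Arg / CGA Arg — identical.
Codon 4: CGU Arg / CGU Arg — identical.
Codon 5: CUC Leu / CUC Leu — identical.
Codon 6: UCU Ser / UCU Ser — identical.
Codon 7: CGU Arg / CCC Pro — nonsynonymous.
Codon 8: CGA Arg / AGG Arg — synonymous.
Codon 9: GAC Asp / GAC Asp — identical.
Synonymous differences: 2.

2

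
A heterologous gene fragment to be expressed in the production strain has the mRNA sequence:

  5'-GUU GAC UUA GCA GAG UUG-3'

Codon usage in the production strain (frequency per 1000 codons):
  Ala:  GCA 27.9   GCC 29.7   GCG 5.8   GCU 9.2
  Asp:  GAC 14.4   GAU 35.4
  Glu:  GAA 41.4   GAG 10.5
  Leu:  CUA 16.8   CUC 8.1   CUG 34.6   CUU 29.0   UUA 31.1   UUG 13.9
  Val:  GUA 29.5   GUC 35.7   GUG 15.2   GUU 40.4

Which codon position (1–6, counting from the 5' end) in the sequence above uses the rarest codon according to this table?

Codon 1 GUU (Val): 40.4 per 1000.
Codon 2 GAC (Asp): 14.4 per 1000.
Codon 3 UUA (Leu): 31.1 per 1000.
Codon 4 GCA (Ala): 27.9 per 1000.
Codon 5 GAG (Glu): 10.5 per 1000.
Codon 6 UUG (Leu): 13.9 per 1000.
Lowest frequency is 10.5 at codon 5.

5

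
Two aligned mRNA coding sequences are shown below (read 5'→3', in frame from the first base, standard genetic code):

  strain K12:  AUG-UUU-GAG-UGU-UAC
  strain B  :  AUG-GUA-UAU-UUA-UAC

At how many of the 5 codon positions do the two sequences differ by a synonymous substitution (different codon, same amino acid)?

0

Codon 1: AUG Met / AUG Met — identical.
Codon 2: UUU Phe / GUA Val — nonsynonymous.
Codon 3: GAG Glu / UAU Tyr — nonsynonymous.
Codon 4: UGU Cys / UUA Leu — nonsynonymous.
Codon 5: UAC Tyr / UAC Tyr — identical.
Synonymous differences: 0.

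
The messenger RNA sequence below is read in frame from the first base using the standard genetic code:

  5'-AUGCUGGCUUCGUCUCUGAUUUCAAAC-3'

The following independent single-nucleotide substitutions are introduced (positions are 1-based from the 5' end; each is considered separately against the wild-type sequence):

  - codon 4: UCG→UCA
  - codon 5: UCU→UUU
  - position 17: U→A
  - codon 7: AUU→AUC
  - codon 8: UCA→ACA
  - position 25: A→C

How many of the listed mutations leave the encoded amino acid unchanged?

Codon 4: UCG (Ser) → UCA (Ser) — synonymous.
Codon 5: UCU (Ser) → UUU (Phe) — missense.
Codon 6: CUG (Leu) → CAG (Gln) — missense.
Codon 7: AUU (Ile) → AUC (Ile) — synonymous.
Codon 8: UCA (Ser) → ACA (Thr) — missense.
Codon 9: AAC (Asn) → CAC (His) — missense.
Synonymous: 2 of 6.

2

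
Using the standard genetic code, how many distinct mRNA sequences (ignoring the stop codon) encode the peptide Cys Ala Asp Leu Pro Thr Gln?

3072

Cys: 2 codons.
Ala: 4 codons.
Asp: 2 codons.
Leu: 6 codons.
Pro: 4 codons.
Thr: 4 codons.
Gln: 2 codons.
2 × 4 × 2 × 6 × 4 × 4 × 2 = 3072.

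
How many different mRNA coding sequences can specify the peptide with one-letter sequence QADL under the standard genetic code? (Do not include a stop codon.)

96

Gln: 2 codons.
Ala: 4 codons.
Asp: 2 codons.
Leu: 6 codons.
2 × 4 × 2 × 6 = 96.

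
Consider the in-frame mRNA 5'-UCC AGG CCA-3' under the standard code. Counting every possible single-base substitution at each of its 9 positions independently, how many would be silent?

8

Codon 1 (UCC, Ser): 3 synonymous substitutions.
Codon 2 (AGG, Arg): 2 synonymous substitutions.
Codon 3 (CCA, Pro): 3 synonymous substitutions.
Total: 3 + 2 + 3 = 8.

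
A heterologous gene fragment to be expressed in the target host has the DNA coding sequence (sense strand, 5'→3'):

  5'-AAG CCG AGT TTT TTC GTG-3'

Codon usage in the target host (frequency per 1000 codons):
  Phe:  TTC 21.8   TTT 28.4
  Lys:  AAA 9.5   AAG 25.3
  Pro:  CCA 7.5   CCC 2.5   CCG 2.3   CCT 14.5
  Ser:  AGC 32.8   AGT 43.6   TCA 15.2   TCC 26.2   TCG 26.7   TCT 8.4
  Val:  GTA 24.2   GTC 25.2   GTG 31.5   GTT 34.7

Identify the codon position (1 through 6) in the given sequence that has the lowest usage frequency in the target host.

2

Codon 1 AAG (Lys): 25.3 per 1000.
Codon 2 CCG (Pro): 2.3 per 1000.
Codon 3 AGT (Ser): 43.6 per 1000.
Codon 4 TTT (Phe): 28.4 per 1000.
Codon 5 TTC (Phe): 21.8 per 1000.
Codon 6 GTG (Val): 31.5 per 1000.
Lowest frequency is 2.3 at codon 2.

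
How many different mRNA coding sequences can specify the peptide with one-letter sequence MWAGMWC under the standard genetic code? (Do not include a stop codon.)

32

Met: 1 codon.
Trp: 1 codon.
Ala: 4 codons.
Gly: 4 codons.
Met: 1 codon.
Trp: 1 codon.
Cys: 2 codons.
1 × 1 × 4 × 4 × 1 × 1 × 2 = 32.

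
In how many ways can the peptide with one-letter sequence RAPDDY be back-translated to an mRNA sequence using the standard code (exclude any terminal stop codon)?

Arg: 6 codons.
Ala: 4 codons.
Pro: 4 codons.
Asp: 2 codons.
Asp: 2 codons.
Tyr: 2 codons.
6 × 4 × 4 × 2 × 2 × 2 = 768.

768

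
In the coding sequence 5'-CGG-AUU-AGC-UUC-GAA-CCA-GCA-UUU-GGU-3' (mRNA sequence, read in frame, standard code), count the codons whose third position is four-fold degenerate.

4

Codon 1 CGG (Arg): third position 4-fold.
Codon 2 AUU (Ile): third position 3-fold.
Codon 3 AGC (Ser): third position 2-fold.
Codon 4 UUC (Phe): third position 2-fold.
Codon 5 GAA (Glu): third position 2-fold.
Codon 6 CCA (Pro): third position 4-fold.
Codon 7 GCA (Ala): third position 4-fold.
Codon 8 UUU (Phe): third position 2-fold.
Codon 9 GGU (Gly): third position 4-fold.
Four-fold degenerate third positions: 4.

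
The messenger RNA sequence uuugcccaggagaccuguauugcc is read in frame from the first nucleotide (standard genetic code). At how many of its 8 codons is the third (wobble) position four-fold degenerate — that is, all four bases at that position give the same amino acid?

Codon 1 UUU (Phe): third position 2-fold.
Codon 2 GCC (Ala): third position 4-fold.
Codon 3 CAG (Gln): third position 2-fold.
Codon 4 GAG (Glu): third position 2-fold.
Codon 5 ACC (Thr): third position 4-fold.
Codon 6 UGU (Cys): third position 2-fold.
Codon 7 AUU (Ile): third position 3-fold.
Codon 8 GCC (Ala): third position 4-fold.
Four-fold degenerate third positions: 3.

3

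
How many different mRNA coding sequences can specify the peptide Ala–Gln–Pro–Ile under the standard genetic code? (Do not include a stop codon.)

96

Ala: 4 codons.
Gln: 2 codons.
Pro: 4 codons.
Ile: 3 codons.
4 × 2 × 4 × 3 = 96.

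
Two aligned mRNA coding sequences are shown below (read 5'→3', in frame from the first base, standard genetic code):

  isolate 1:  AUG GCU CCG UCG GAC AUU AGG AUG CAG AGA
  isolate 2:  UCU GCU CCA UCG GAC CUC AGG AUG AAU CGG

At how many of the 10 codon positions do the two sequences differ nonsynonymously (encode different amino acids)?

Codon 1: AUG Met / UCU Ser — nonsynonymous.
Codon 2: GCU Ala / GCU Ala — identical.
Codon 3: CCG Pro / CCA Pro — synonymous.
Codon 4: UCG Ser / UCG Ser — identical.
Codon 5: GAC Asp / GAC Asp — identical.
Codon 6: AUU Ile / CUC Leu — nonsynonymous.
Codon 7: AGG Arg / AGG Arg — identical.
Codon 8: AUG Met / AUG Met — identical.
Codon 9: CAG Gln / AAU Asn — nonsynonymous.
Codon 10: AGA Arg / CGG Arg — synonymous.
Nonsynonymous differences: 3.

3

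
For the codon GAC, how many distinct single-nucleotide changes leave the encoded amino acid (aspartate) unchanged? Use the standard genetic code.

1

Position 1: none → 0 synonymous.
Position 2: none → 0 synonymous.
Position 3: GAU → 1 synonymous.
Total: 0 + 0 + 1 = 1.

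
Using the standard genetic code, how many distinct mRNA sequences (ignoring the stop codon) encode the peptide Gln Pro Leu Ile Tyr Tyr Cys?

Gln: 2 codons.
Pro: 4 codons.
Leu: 6 codons.
Ile: 3 codons.
Tyr: 2 codons.
Tyr: 2 codons.
Cys: 2 codons.
2 × 4 × 6 × 3 × 2 × 2 × 2 = 1152.

1152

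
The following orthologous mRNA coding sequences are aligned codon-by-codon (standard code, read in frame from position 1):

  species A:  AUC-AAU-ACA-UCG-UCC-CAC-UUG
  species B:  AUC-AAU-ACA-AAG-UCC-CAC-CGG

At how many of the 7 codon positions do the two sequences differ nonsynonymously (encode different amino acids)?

Codon 1: AUC Ile / AUC Ile — identical.
Codon 2: AAU Asn / AAU Asn — identical.
Codon 3: ACA Thr / ACA Thr — identical.
Codon 4: UCG Ser / AAG Lys — nonsynonymous.
Codon 5: UCC Ser / UCC Ser — identical.
Codon 6: CAC His / CAC His — identical.
Codon 7: UUG Leu / CGG Arg — nonsynonymous.
Nonsynonymous differences: 2.

2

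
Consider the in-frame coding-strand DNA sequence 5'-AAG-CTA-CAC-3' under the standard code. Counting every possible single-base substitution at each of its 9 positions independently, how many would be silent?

6

Codon 1 (AAG, Lys): 1 synonymous substitution.
Codon 2 (CTA, Leu): 4 synonymous substitutions.
Codon 3 (CAC, His): 1 synonymous substitution.
Total: 1 + 4 + 1 = 6.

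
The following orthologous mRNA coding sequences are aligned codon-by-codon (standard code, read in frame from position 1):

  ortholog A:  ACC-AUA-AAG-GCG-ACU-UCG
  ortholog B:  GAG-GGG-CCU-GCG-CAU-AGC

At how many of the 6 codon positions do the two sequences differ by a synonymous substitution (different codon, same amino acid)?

1

Codon 1: ACC Thr / GAG Glu — nonsynonymous.
Codon 2: AUA Ile / GGG Gly — nonsynonymous.
Codon 3: AAG Lys / CCU Pro — nonsynonymous.
Codon 4: GCG Ala / GCG Ala — identical.
Codon 5: ACU Thr / CAU His — nonsynonymous.
Codon 6: UCG Ser / AGC Ser — synonymous.
Synonymous differences: 1.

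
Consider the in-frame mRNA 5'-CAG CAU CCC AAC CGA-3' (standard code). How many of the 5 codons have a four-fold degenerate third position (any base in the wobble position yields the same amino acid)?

2

Codon 1 CAG (Gln): third position 2-fold.
Codon 2 CAU (His): third position 2-fold.
Codon 3 CCC (Pro): third position 4-fold.
Codon 4 AAC (Asn): third position 2-fold.
Codon 5 CGA (Arg): third position 4-fold.
Four-fold degenerate third positions: 2.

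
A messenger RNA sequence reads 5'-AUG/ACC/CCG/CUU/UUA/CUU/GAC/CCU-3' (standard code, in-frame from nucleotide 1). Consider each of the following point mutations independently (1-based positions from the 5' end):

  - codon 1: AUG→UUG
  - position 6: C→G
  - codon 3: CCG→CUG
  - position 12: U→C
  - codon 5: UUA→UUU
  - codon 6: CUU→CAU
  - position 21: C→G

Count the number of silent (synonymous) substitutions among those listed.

2

Codon 1: AUG (Met) → UUG (Leu) — missense.
Codon 2: ACC (Thr) → ACG (Thr) — synonymous.
Codon 3: CCG (Pro) → CUG (Leu) — missense.
Codon 4: CUU (Leu) → CUC (Leu) — synonymous.
Codon 5: UUA (Leu) → UUU (Phe) — missense.
Codon 6: CUU (Leu) → CAU (His) — missense.
Codon 7: GAC (Asp) → GAG (Glu) — missense.
Synonymous: 2 of 7.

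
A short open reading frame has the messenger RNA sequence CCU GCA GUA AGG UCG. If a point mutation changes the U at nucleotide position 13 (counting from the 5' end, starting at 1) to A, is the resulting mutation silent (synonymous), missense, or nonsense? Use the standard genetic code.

missense

Position 13 falls in codon 5: UCG → Ser.
After the substitution the codon is ACG → Thr.
Ser ≠ Thr, so this is a missense mutation.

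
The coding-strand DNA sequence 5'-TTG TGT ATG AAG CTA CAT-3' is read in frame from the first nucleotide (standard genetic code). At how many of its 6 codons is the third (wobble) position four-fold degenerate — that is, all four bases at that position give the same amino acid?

1

Codon 1 TTG (Leu): third position 2-fold.
Codon 2 TGT (Cys): third position 2-fold.
Codon 3 ATG (Met): third position 1-fold.
Codon 4 AAG (Lys): third position 2-fold.
Codon 5 CTA (Leu): third position 4-fold.
Codon 6 CAT (His): third position 2-fold.
Four-fold degenerate third positions: 1.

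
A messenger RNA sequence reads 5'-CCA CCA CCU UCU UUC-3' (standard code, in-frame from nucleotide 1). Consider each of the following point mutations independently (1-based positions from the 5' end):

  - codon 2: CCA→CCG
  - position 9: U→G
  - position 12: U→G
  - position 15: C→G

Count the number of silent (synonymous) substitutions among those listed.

3

Codon 2: CCA (Pro) → CCG (Pro) — synonymous.
Codon 3: CCU (Pro) → CCG (Pro) — synonymous.
Codon 4: UCU (Ser) → UCG (Ser) — synonymous.
Codon 5: UUC (Phe) → UUG (Leu) — missense.
Synonymous: 3 of 4.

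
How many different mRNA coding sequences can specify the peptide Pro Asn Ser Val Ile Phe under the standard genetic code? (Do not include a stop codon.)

1152

Pro: 4 codons.
Asn: 2 codons.
Ser: 6 codons.
Val: 4 codons.
Ile: 3 codons.
Phe: 2 codons.
4 × 2 × 6 × 4 × 3 × 2 = 1152.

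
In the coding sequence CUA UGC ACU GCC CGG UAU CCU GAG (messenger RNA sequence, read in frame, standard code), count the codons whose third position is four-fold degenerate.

5

Codon 1 CUA (Leu): third position 4-fold.
Codon 2 UGC (Cys): third position 2-fold.
Codon 3 ACU (Thr): third position 4-fold.
Codon 4 GCC (Ala): third position 4-fold.
Codon 5 CGG (Arg): third position 4-fold.
Codon 6 UAU (Tyr): third position 2-fold.
Codon 7 CCU (Pro): third position 4-fold.
Codon 8 GAG (Glu): third position 2-fold.
Four-fold degenerate third positions: 5.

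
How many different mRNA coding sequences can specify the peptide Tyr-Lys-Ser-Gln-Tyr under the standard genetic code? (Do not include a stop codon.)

96

Tyr: 2 codons.
Lys: 2 codons.
Ser: 6 codons.
Gln: 2 codons.
Tyr: 2 codons.
2 × 2 × 6 × 2 × 2 = 96.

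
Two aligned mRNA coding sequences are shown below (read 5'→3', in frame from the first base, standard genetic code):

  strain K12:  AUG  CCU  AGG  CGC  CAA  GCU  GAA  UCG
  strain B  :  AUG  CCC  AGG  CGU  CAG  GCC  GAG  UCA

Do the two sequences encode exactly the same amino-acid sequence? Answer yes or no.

Codon 1: AUG Met / AUG Met — identical.
Codon 2: CCU Pro / CCC Pro — synonymous.
Codon 3: AGG Arg / AGG Arg — identical.
Codon 4: CGC Arg / CGU Arg — synonymous.
Codon 5: CAA Gln / CAG Gln — synonymous.
Codon 6: GCU Ala / GCC Ala — synonymous.
Codon 7: GAA Glu / GAG Glu — synonymous.
Codon 8: UCG Ser / UCA Ser — synonymous.
Nonsynonymous differences: 0 → same protein.

yes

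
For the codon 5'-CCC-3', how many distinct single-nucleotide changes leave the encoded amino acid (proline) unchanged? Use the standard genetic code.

3

Position 1: none → 0 synonymous.
Position 2: none → 0 synonymous.
Position 3: CCU, CCA, CCG → 3 synonymous.
Total: 0 + 0 + 3 = 3.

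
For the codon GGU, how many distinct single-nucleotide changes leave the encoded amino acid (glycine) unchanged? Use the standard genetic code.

Position 1: none → 0 synonymous.
Position 2: none → 0 synonymous.
Position 3: GGC, GGA, GGG → 3 synonymous.
Total: 0 + 0 + 3 = 3.

3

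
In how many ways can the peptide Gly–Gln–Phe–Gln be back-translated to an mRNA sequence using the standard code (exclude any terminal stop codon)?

Gly: 4 codons.
Gln: 2 codons.
Phe: 2 codons.
Gln: 2 codons.
4 × 2 × 2 × 2 = 32.

32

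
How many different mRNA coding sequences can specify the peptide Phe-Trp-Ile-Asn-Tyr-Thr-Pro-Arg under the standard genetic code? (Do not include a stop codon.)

Phe: 2 codons.
Trp: 1 codon.
Ile: 3 codons.
Asn: 2 codons.
Tyr: 2 codons.
Thr: 4 codons.
Pro: 4 codons.
Arg: 6 codons.
2 × 1 × 3 × 2 × 2 × 4 × 4 × 6 = 2304.

2304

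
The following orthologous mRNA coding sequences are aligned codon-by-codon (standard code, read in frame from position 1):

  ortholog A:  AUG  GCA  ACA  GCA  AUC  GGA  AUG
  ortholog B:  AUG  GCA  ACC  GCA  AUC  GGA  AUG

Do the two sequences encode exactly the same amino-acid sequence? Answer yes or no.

yes

Codon 1: AUG Met / AUG Met — identical.
Codon 2: GCA Ala / GCA Ala — identical.
Codon 3: ACA Thr / ACC Thr — synonymous.
Codon 4: GCA Ala / GCA Ala — identical.
Codon 5: AUC Ile / AUC Ile — identical.
Codon 6: GGA Gly / GGA Gly — identical.
Codon 7: AUG Met / AUG Met — identical.
Nonsynonymous differences: 0 → same protein.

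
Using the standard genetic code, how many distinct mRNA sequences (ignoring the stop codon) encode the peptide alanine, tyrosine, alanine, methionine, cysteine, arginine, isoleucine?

1152

Ala: 4 codons.
Tyr: 2 codons.
Ala: 4 codons.
Met: 1 codon.
Cys: 2 codons.
Arg: 6 codons.
Ile: 3 codons.
4 × 2 × 4 × 1 × 2 × 6 × 3 = 1152.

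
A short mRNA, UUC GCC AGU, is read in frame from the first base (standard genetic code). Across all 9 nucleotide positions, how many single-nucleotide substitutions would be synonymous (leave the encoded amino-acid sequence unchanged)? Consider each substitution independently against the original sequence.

Codon 1 (UUC, Phe): 1 synonymous substitution.
Codon 2 (GCC, Ala): 3 synonymous substitutions.
Codon 3 (AGU, Ser): 1 synonymous substitution.
Total: 1 + 3 + 1 = 5.

5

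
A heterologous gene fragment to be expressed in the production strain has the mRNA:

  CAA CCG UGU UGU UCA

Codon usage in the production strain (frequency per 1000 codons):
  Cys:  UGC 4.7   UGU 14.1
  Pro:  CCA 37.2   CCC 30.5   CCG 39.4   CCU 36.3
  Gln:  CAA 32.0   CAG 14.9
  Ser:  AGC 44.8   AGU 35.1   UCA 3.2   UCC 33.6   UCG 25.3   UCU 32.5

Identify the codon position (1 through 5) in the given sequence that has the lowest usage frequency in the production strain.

Codon 1 CAA (Gln): 32.0 per 1000.
Codon 2 CCG (Pro): 39.4 per 1000.
Codon 3 UGU (Cys): 14.1 per 1000.
Codon 4 UGU (Cys): 14.1 per 1000.
Codon 5 UCA (Ser): 3.2 per 1000.
Lowest frequency is 3.2 at codon 5.

5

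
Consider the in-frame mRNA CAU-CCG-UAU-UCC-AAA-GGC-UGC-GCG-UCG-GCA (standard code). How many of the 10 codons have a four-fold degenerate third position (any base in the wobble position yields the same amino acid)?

Codon 1 CAU (His): third position 2-fold.
Codon 2 CCG (Pro): third position 4-fold.
Codon 3 UAU (Tyr): third position 2-fold.
Codon 4 UCC (Ser): third position 4-fold.
Codon 5 AAA (Lys): third position 2-fold.
Codon 6 GGC (Gly): third position 4-fold.
Codon 7 UGC (Cys): third position 2-fold.
Codon 8 GCG (Ala): third position 4-fold.
Codon 9 UCG (Ser): third position 4-fold.
Codon 10 GCA (Ala): third position 4-fold.
Four-fold degenerate third positions: 6.

6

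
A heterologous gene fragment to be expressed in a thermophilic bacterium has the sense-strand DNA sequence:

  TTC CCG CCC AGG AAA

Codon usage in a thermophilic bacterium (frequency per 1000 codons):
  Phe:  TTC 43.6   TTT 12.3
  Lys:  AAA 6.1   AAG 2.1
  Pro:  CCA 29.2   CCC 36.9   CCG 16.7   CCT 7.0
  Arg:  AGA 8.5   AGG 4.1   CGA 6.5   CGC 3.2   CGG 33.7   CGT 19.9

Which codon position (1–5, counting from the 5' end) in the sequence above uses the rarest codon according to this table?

4

Codon 1 TTC (Phe): 43.6 per 1000.
Codon 2 CCG (Pro): 16.7 per 1000.
Codon 3 CCC (Pro): 36.9 per 1000.
Codon 4 AGG (Arg): 4.1 per 1000.
Codon 5 AAA (Lys): 6.1 per 1000.
Lowest frequency is 4.1 at codon 4.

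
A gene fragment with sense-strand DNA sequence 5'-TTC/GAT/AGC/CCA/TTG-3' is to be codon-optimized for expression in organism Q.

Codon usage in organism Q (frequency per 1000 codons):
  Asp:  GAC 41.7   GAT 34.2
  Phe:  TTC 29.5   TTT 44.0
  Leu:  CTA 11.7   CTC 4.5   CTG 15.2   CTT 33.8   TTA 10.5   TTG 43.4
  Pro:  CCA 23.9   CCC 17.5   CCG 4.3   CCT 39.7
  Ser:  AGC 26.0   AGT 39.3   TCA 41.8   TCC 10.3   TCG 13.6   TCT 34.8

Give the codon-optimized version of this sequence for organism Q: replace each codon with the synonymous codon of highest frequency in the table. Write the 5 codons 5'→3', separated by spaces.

TTT GAC TCA CCT TTG

Codon 1 (Phe): best is TTT at 44.0.
Codon 2 (Asp): best is GAC at 41.7.
Codon 3 (Ser): best is TCA at 41.8.
Codon 4 (Pro): best is CCT at 39.7.
Codon 5 (Leu): best is TTG at 43.4.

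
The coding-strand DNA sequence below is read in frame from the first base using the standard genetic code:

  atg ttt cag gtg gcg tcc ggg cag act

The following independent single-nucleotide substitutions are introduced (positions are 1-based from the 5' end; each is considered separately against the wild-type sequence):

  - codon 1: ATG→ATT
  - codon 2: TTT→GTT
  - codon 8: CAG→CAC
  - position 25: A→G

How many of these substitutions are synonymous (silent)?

Codon 1: ATG (Met) → ATT (Ile) — missense.
Codon 2: TTT (Phe) → GTT (Val) — missense.
Codon 8: CAG (Gln) → CAC (His) — missense.
Codon 9: ACT (Thr) → GCT (Ala) — missense.
Synonymous: 0 of 4.

0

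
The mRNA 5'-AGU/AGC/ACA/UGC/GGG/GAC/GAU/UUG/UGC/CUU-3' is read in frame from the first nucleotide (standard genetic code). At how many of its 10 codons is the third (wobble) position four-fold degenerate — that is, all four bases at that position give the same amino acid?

Codon 1 AGU (Ser): third position 2-fold.
Codon 2 AGC (Ser): third position 2-fold.
Codon 3 ACA (Thr): third position 4-fold.
Codon 4 UGC (Cys): third position 2-fold.
Codon 5 GGG (Gly): third position 4-fold.
Codon 6 GAC (Asp): third position 2-fold.
Codon 7 GAU (Asp): third position 2-fold.
Codon 8 UUG (Leu): third position 2-fold.
Codon 9 UGC (Cys): third position 2-fold.
Codon 10 CUU (Leu): third position 4-fold.
Four-fold degenerate third positions: 3.

3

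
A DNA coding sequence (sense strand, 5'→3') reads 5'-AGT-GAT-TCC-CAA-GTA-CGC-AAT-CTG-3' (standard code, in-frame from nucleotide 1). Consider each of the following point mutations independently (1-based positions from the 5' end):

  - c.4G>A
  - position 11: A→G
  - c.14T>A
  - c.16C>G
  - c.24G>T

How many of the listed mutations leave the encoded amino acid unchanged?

1

Codon 2: GAT (Asp) → AAT (Asn) — missense.
Codon 4: CAA (Gln) → CGA (Arg) — missense.
Codon 5: GTA (Val) → GAA (Glu) — missense.
Codon 6: CGC (Arg) → GGC (Gly) — missense.
Codon 8: CTG (Leu) → CTT (Leu) — synonymous.
Synonymous: 1 of 5.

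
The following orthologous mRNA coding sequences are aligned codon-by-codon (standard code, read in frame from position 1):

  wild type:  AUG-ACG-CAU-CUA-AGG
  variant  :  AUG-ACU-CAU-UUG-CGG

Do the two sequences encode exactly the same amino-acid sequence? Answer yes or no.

Codon 1: AUG Met / AUG Met — identical.
Codon 2: ACG Thr / ACU Thr — synonymous.
Codon 3: CAU His / CAU His — identical.
Codon 4: CUA Leu / UUG Leu — synonymous.
Codon 5: AGG Arg / CGG Arg — synonymous.
Nonsynonymous differences: 0 → same protein.

yes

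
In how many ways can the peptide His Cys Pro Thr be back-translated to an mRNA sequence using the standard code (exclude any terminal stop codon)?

64

His: 2 codons.
Cys: 2 codons.
Pro: 4 codons.
Thr: 4 codons.
2 × 2 × 4 × 4 = 64.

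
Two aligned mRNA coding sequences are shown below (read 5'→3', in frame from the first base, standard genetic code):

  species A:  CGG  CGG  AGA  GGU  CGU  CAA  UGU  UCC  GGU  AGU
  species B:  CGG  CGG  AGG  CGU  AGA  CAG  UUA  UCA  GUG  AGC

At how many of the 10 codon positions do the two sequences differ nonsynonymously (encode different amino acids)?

Codon 1: CGG Arg / CGG Arg — identical.
Codon 2: CGG Arg / CGG Arg — identical.
Codon 3: AGA Arg / AGG Arg — synonymous.
Codon 4: GGU Gly / CGU Arg — nonsynonymous.
Codon 5: CGU Arg / AGA Arg — synonymous.
Codon 6: CAA Gln / CAG Gln — synonymous.
Codon 7: UGU Cys / UUA Leu — nonsynonymous.
Codon 8: UCC Ser / UCA Ser — synonymous.
Codon 9: GGU Gly / GUG Val — nonsynonymous.
Codon 10: AGU Ser / AGC Ser — synonymous.
Nonsynonymous differences: 3.

3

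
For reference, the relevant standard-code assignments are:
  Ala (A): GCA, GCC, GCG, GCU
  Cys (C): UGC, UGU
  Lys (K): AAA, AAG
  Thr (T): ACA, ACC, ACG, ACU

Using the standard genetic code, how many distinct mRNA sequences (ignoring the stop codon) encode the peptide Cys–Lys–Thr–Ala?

64

Cys: 2 codons.
Lys: 2 codons.
Thr: 4 codons.
Ala: 4 codons.
2 × 2 × 4 × 4 = 64.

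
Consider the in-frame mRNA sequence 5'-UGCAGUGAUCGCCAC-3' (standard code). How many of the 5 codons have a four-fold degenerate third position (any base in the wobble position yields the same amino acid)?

1

Codon 1 UGC (Cys): third position 2-fold.
Codon 2 AGU (Ser): third position 2-fold.
Codon 3 GAU (Asp): third position 2-fold.
Codon 4 CGC (Arg): third position 4-fold.
Codon 5 CAC (His): third position 2-fold.
Four-fold degenerate third positions: 1.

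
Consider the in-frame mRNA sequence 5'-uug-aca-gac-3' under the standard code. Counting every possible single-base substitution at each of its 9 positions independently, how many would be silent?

Codon 1 (UUG, Leu): 2 synonymous substitutions.
Codon 2 (ACA, Thr): 3 synonymous substitutions.
Codon 3 (GAC, Asp): 1 synonymous substitution.
Total: 2 + 3 + 1 = 6.

6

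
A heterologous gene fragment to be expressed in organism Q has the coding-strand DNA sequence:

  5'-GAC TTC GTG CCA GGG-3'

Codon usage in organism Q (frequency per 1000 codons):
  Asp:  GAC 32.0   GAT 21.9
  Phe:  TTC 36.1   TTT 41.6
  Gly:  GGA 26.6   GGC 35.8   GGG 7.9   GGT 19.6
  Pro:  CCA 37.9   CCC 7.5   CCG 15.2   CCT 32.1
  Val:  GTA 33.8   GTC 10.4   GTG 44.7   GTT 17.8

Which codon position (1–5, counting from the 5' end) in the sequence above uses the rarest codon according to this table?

5

Codon 1 GAC (Asp): 32.0 per 1000.
Codon 2 TTC (Phe): 36.1 per 1000.
Codon 3 GTG (Val): 44.7 per 1000.
Codon 4 CCA (Pro): 37.9 per 1000.
Codon 5 GGG (Gly): 7.9 per 1000.
Lowest frequency is 7.9 at codon 5.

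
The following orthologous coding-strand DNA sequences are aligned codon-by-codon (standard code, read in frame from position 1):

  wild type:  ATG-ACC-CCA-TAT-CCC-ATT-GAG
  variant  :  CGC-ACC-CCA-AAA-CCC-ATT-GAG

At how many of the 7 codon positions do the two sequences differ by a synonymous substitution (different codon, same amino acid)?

Codon 1: ATG Met / CGC Arg — nonsynonymous.
Codon 2: ACC Thr / ACC Thr — identical.
Codon 3: CCA Pro / CCA Pro — identical.
Codon 4: TAT Tyr / AAA Lys — nonsynonymous.
Codon 5: CCC Pro / CCC Pro — identical.
Codon 6: ATT Ile / ATT Ile — identical.
Codon 7: GAG Glu / GAG Glu — identical.
Synonymous differences: 0.

0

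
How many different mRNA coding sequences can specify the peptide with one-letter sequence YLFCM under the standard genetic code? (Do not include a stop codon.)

48

Tyr: 2 codons.
Leu: 6 codons.
Phe: 2 codons.
Cys: 2 codons.
Met: 1 codon.
2 × 6 × 2 × 2 × 1 = 48.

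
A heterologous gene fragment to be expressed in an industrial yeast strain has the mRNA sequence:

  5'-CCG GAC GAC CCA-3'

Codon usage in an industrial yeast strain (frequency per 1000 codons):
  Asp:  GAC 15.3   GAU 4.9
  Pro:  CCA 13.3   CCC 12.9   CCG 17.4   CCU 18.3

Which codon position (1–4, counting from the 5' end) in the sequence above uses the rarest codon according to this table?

Codon 1 CCG (Pro): 17.4 per 1000.
Codon 2 GAC (Asp): 15.3 per 1000.
Codon 3 GAC (Asp): 15.3 per 1000.
Codon 4 CCA (Pro): 13.3 per 1000.
Lowest frequency is 13.3 at codon 4.

4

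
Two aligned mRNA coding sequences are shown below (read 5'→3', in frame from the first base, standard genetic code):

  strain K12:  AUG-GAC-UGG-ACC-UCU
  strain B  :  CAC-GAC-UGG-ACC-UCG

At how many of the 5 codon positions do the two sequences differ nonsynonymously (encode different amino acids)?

Codon 1: AUG Met / CAC His — nonsynonymous.
Codon 2: GAC Asp / GAC Asp — identical.
Codon 3: UGG Trp / UGG Trp — identical.
Codon 4: ACC Thr / ACC Thr — identical.
Codon 5: UCU Ser / UCG Ser — synonymous.
Nonsynonymous differences: 1.

1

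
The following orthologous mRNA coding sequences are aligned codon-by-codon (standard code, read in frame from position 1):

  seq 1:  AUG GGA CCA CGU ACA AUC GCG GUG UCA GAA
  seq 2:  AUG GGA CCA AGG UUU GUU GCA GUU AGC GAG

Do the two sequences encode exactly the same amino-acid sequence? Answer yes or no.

no

Codon 1: AUG Met / AUG Met — identical.
Codon 2: GGA Gly / GGA Gly — identical.
Codon 3: CCA Pro / CCA Pro — identical.
Codon 4: CGU Arg / AGG Arg — synonymous.
Codon 5: ACA Thr / UUU Phe — nonsynonymous.
Codon 6: AUC Ile / GUU Val — nonsynonymous.
Codon 7: GCG Ala / GCA Ala — synonymous.
Codon 8: GUG Val / GUU Val — synonymous.
Codon 9: UCA Ser / AGC Ser — synonymous.
Codon 10: GAA Glu / GAG Glu — synonymous.
Nonsynonymous differences: 2 → different protein.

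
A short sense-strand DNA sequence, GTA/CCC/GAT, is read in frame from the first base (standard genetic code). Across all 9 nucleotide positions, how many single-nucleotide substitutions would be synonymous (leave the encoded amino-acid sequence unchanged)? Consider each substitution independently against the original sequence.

7

Codon 1 (GTA, Val): 3 synonymous substitutions.
Codon 2 (CCC, Pro): 3 synonymous substitutions.
Codon 3 (GAT, Asp): 1 synonymous substitution.
Total: 3 + 3 + 1 = 7.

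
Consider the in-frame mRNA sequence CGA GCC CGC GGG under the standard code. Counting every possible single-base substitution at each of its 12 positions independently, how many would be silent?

13

Codon 1 (CGA, Arg): 4 synonymous substitutions.
Codon 2 (GCC, Ala): 3 synonymous substitutions.
Codon 3 (CGC, Arg): 3 synonymous substitutions.
Codon 4 (GGG, Gly): 3 synonymous substitutions.
Total: 4 + 3 + 3 + 3 = 13.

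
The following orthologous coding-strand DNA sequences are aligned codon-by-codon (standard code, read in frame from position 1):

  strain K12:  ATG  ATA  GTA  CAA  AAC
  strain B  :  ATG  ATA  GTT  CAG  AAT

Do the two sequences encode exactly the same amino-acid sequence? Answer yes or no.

Codon 1: ATG Met / ATG Met — identical.
Codon 2: ATA Ile / ATA Ile — identical.
Codon 3: GTA Val / GTT Val — synonymous.
Codon 4: CAA Gln / CAG Gln — synonymous.
Codon 5: AAC Asn / AAT Asn — synonymous.
Nonsynonymous differences: 0 → same protein.

yes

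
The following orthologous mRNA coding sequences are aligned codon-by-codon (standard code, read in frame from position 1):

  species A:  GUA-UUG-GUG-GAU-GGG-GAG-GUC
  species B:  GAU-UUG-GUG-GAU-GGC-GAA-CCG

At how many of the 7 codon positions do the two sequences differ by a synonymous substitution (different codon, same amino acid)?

Codon 1: GUA Val / GAU Asp — nonsynonymous.
Codon 2: UUG Leu / UUG Leu — identical.
Codon 3: GUG Val / GUG Val — identical.
Codon 4: GAU Asp / GAU Asp — identical.
Codon 5: GGG Gly / GGC Gly — synonymous.
Codon 6: GAG Glu / GAA Glu — synonymous.
Codon 7: GUC Val / CCG Pro — nonsynonymous.
Synonymous differences: 2.

2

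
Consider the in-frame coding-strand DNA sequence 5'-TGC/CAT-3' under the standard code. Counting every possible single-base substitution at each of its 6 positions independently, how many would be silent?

2

Codon 1 (TGC, Cys): 1 synonymous substitution.
Codon 2 (CAT, His): 1 synonymous substitution.
Total: 1 + 1 = 2.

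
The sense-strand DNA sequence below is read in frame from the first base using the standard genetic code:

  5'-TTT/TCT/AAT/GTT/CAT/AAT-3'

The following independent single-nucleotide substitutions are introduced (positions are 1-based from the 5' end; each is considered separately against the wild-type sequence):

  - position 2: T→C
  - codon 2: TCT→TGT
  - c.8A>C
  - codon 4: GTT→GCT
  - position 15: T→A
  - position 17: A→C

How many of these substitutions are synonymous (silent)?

0

Codon 1: TTT (Phe) → TCT (Ser) — missense.
Codon 2: TCT (Ser) → TGT (Cys) — missense.
Codon 3: AAT (Asn) → ACT (Thr) — missense.
Codon 4: GTT (Val) → GCT (Ala) — missense.
Codon 5: CAT (His) → CAA (Gln) — missense.
Codon 6: AAT (Asn) → ACT (Thr) — missense.
Synonymous: 0 of 6.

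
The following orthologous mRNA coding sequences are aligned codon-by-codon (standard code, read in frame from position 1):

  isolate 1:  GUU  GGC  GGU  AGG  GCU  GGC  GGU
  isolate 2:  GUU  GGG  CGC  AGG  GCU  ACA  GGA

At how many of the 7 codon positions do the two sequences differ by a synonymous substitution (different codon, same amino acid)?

Codon 1: GUU Val / GUU Val — identical.
Codon 2: GGC Gly / GGG Gly — synonymous.
Codon 3: GGU Gly / CGC Arg — nonsynonymous.
Codon 4: AGG Arg / AGG Arg — identical.
Codon 5: GCU Ala / GCU Ala — identical.
Codon 6: GGC Gly / ACA Thr — nonsynonymous.
Codon 7: GGU Gly / GGA Gly — synonymous.
Synonymous differences: 2.

2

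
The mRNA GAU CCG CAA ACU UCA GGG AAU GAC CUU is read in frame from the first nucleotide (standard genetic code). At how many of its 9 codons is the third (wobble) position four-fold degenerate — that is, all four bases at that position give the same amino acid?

Codon 1 GAU (Asp): third position 2-fold.
Codon 2 CCG (Pro): third position 4-fold.
Codon 3 CAA (Gln): third position 2-fold.
Codon 4 ACU (Thr): third position 4-fold.
Codon 5 UCA (Ser): third position 4-fold.
Codon 6 GGG (Gly): third position 4-fold.
Codon 7 AAU (Asn): third position 2-fold.
Codon 8 GAC (Asp): third position 2-fold.
Codon 9 CUU (Leu): third position 4-fold.
Four-fold degenerate third positions: 5.

5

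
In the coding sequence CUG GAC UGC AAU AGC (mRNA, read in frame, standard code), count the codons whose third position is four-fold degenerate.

Codon 1 CUG (Leu): third position 4-fold.
Codon 2 GAC (Asp): third position 2-fold.
Codon 3 UGC (Cys): third position 2-fold.
Codon 4 AAU (Asn): third position 2-fold.
Codon 5 AGC (Ser): third position 2-fold.
Four-fold degenerate third positions: 1.

1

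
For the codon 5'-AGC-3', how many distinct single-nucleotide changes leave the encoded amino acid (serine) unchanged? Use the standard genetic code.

Position 1: none → 0 synonymous.
Position 2: none → 0 synonymous.
Position 3: AGU → 1 synonymous.
Total: 0 + 0 + 1 = 1.

1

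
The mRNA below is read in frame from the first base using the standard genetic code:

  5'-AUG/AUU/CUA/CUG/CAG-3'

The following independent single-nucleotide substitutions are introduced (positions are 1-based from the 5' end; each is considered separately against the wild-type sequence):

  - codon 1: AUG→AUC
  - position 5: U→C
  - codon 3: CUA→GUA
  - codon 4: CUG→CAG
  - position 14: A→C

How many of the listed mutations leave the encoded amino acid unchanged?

0

Codon 1: AUG (Met) → AUC (Ile) — missense.
Codon 2: AUU (Ile) → ACU (Thr) — missense.
Codon 3: CUA (Leu) → GUA (Val) — missense.
Codon 4: CUG (Leu) → CAG (Gln) — missense.
Codon 5: CAG (Gln) → CCG (Pro) — missense.
Synonymous: 0 of 5.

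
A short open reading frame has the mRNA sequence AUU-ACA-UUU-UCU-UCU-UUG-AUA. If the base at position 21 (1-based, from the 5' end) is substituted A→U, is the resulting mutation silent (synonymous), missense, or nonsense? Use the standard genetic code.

Position 21 falls in codon 7: AUA → Ile.
After the substitution the codon is AUU → Ile.
Both encode Ile, so the change is synonymous.

silent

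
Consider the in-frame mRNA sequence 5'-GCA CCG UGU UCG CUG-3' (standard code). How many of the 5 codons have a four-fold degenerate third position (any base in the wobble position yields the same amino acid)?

Codon 1 GCA (Ala): third position 4-fold.
Codon 2 CCG (Pro): third position 4-fold.
Codon 3 UGU (Cys): third position 2-fold.
Codon 4 UCG (Ser): third position 4-fold.
Codon 5 CUG (Leu): third position 4-fold.
Four-fold degenerate third positions: 4.

4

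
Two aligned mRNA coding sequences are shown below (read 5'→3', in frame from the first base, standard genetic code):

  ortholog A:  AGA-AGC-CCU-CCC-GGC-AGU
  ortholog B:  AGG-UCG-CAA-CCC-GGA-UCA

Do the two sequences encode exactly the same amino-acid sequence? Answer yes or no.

no

Codon 1: AGA Arg / AGG Arg — synonymous.
Codon 2: AGC Ser / UCG Ser — synonymous.
Codon 3: CCU Pro / CAA Gln — nonsynonymous.
Codon 4: CCC Pro / CCC Pro — identical.
Codon 5: GGC Gly / GGA Gly — synonymous.
Codon 6: AGU Ser / UCA Ser — synonymous.
Nonsynonymous differences: 1 → different protein.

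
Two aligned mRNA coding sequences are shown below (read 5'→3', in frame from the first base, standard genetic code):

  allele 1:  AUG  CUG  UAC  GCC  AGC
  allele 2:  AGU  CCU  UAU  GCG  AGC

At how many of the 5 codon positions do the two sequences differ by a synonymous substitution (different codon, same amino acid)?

Codon 1: AUG Met / AGU Ser — nonsynonymous.
Codon 2: CUG Leu / CCU Pro — nonsynonymous.
Codon 3: UAC Tyr / UAU Tyr — synonymous.
Codon 4: GCC Ala / GCG Ala — synonymous.
Codon 5: AGC Ser / AGC Ser — identical.
Synonymous differences: 2.

2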